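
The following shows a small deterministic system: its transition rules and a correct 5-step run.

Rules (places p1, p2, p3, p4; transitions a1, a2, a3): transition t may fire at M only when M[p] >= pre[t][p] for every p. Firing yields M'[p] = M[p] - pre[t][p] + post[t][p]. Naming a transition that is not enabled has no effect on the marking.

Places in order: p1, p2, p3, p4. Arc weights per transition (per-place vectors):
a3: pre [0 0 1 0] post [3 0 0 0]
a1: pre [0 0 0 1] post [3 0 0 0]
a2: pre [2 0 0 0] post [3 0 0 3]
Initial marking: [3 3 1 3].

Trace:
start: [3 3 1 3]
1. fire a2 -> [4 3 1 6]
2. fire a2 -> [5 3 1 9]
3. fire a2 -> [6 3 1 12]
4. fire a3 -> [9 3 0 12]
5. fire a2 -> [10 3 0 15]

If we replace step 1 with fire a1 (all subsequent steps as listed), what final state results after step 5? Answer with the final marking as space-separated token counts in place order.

12 3 0 11

(re-executing from step 1 with the substitution; state before step 1: [3 3 1 3])
1. fire a1 -> [6 3 1 2]
2. fire a2 -> [7 3 1 5]
3. fire a2 -> [8 3 1 8]
4. fire a3 -> [11 3 0 8]
5. fire a2 -> [12 3 0 11]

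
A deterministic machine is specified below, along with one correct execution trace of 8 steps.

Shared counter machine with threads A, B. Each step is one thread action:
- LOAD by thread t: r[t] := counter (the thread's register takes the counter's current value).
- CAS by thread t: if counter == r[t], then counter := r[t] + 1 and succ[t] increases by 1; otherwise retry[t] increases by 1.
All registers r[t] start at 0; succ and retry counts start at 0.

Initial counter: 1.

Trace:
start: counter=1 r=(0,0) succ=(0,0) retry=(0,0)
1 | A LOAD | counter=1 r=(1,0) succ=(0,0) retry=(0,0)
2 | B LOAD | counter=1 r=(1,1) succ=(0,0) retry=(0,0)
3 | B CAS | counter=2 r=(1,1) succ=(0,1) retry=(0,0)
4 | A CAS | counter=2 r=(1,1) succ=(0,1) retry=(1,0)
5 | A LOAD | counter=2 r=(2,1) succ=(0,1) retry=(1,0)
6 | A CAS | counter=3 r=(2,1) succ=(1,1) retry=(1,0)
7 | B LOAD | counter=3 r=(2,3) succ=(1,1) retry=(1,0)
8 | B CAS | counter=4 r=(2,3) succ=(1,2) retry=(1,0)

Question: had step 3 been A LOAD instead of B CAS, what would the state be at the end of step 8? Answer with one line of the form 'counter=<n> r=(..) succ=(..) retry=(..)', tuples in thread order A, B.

(re-executing from step 3 with the substitution; state before step 3: counter=1 r=(1,1) succ=(0,0) retry=(0,0))
3 | A LOAD | counter=1 r=(1,1) succ=(0,0) retry=(0,0)
4 | A CAS | counter=2 r=(1,1) succ=(1,0) retry=(0,0)
5 | A LOAD | counter=2 r=(2,1) succ=(1,0) retry=(0,0)
6 | A CAS | counter=3 r=(2,1) succ=(2,0) retry=(0,0)
7 | B LOAD | counter=3 r=(2,3) succ=(2,0) retry=(0,0)
8 | B CAS | counter=4 r=(2,3) succ=(2,1) retry=(0,0)

counter=4 r=(2,3) succ=(2,1) retry=(0,0)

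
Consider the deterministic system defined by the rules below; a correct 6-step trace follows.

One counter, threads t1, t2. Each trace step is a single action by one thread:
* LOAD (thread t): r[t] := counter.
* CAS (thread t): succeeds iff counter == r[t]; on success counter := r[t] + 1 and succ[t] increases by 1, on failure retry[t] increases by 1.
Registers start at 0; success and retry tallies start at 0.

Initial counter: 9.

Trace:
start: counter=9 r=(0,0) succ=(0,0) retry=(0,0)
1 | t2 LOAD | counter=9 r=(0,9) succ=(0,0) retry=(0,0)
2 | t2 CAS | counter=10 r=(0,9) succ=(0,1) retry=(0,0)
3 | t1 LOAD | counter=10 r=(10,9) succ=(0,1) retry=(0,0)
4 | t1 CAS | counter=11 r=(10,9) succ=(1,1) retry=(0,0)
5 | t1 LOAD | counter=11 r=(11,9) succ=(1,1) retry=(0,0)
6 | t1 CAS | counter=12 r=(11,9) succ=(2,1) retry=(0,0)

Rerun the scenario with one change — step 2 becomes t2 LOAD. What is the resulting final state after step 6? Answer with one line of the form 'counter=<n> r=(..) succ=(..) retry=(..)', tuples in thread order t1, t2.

counter=11 r=(10,9) succ=(2,0) retry=(0,0)

(re-executing from step 2 with the substitution; state before step 2: counter=9 r=(0,9) succ=(0,0) retry=(0,0))
2 | t2 LOAD | counter=9 r=(0,9) succ=(0,0) retry=(0,0)
3 | t1 LOAD | counter=9 r=(9,9) succ=(0,0) retry=(0,0)
4 | t1 CAS | counter=10 r=(9,9) succ=(1,0) retry=(0,0)
5 | t1 LOAD | counter=10 r=(10,9) succ=(1,0) retry=(0,0)
6 | t1 CAS | counter=11 r=(10,9) succ=(2,0) retry=(0,0)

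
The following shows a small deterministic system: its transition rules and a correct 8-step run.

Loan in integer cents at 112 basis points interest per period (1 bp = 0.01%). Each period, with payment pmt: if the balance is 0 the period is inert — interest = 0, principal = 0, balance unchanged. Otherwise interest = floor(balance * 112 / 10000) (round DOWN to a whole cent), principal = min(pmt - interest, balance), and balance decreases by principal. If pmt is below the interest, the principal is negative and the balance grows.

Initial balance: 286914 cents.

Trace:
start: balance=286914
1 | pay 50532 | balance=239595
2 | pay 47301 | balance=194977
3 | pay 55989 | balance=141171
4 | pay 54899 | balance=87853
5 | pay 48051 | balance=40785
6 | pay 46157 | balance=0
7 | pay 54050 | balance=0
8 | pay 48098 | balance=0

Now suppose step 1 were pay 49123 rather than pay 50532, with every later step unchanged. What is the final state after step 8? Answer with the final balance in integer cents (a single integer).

0

(re-executing from step 1 with the substitution; state before step 1: balance=286914)
1 | pay 49123 | balance=241004
2 | pay 47301 | balance=196402
3 | pay 55989 | balance=142612
4 | pay 54899 | balance=89310
5 | pay 48051 | balance=42259
6 | pay 46157 | balance=0
7 | pay 54050 | balance=0
8 | pay 48098 | balance=0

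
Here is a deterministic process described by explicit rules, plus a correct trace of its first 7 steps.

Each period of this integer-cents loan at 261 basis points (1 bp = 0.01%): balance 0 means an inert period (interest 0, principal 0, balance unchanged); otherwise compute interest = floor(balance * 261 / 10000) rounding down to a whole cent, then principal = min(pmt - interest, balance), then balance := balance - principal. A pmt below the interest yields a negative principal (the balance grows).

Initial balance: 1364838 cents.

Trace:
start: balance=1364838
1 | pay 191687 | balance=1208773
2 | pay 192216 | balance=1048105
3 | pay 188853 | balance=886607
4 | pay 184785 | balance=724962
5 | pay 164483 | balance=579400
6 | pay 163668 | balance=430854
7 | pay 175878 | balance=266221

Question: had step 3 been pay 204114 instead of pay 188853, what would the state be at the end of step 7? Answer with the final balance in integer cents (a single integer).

(re-executing from step 3 with the substitution; state before step 3: balance=1048105)
3 | pay 204114 | balance=871346
4 | pay 184785 | balance=709303
5 | pay 164483 | balance=563332
6 | pay 163668 | balance=414366
7 | pay 175878 | balance=249302

249302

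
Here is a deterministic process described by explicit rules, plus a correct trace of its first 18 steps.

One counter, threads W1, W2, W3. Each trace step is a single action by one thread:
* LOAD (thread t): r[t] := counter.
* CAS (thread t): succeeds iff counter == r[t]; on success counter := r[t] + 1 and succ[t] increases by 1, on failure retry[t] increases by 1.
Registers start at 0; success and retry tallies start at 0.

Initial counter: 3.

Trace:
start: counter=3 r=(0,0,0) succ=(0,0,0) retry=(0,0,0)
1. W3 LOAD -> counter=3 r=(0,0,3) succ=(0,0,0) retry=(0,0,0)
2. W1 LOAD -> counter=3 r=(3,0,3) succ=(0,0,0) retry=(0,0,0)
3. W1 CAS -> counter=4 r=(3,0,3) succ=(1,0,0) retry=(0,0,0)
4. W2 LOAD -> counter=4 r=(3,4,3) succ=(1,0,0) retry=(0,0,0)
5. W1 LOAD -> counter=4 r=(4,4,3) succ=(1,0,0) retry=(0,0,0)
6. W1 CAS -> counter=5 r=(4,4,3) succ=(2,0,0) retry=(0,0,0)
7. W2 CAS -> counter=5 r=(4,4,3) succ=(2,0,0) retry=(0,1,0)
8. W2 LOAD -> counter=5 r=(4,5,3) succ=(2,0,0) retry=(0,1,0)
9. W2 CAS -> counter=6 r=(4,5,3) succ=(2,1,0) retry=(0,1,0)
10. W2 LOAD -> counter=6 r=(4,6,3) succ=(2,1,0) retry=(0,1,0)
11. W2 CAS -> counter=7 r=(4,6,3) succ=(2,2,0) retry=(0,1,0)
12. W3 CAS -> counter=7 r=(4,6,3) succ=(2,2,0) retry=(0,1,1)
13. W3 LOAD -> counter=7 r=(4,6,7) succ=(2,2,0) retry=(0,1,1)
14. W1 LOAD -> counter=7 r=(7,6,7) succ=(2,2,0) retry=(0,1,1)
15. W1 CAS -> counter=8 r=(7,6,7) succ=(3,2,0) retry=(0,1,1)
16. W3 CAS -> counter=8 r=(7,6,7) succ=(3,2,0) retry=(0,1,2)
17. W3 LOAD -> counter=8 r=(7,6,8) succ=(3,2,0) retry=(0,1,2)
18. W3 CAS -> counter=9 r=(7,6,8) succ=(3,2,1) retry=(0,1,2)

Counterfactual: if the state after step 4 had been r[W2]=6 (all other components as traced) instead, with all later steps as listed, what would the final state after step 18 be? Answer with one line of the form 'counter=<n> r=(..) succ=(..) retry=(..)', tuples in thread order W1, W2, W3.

state after step 4 := counter=4 r=(3,6,3) succ=(1,0,0) retry=(0,0,0)
5. W1 LOAD -> counter=4 r=(4,6,3) succ=(1,0,0) retry=(0,0,0)
6. W1 CAS -> counter=5 r=(4,6,3) succ=(2,0,0) retry=(0,0,0)
7. W2 CAS -> counter=5 r=(4,6,3) succ=(2,0,0) retry=(0,1,0)
8. W2 LOAD -> counter=5 r=(4,5,3) succ=(2,0,0) retry=(0,1,0)
9. W2 CAS -> counter=6 r=(4,5,3) succ=(2,1,0) retry=(0,1,0)
10. W2 LOAD -> counter=6 r=(4,6,3) succ=(2,1,0) retry=(0,1,0)
11. W2 CAS -> counter=7 r=(4,6,3) succ=(2,2,0) retry=(0,1,0)
12. W3 CAS -> counter=7 r=(4,6,3) succ=(2,2,0) retry=(0,1,1)
13. W3 LOAD -> counter=7 r=(4,6,7) succ=(2,2,0) retry=(0,1,1)
14. W1 LOAD -> counter=7 r=(7,6,7) succ=(2,2,0) retry=(0,1,1)
15. W1 CAS -> counter=8 r=(7,6,7) succ=(3,2,0) retry=(0,1,1)
16. W3 CAS -> counter=8 r=(7,6,7) succ=(3,2,0) retry=(0,1,2)
17. W3 LOAD -> counter=8 r=(7,6,8) succ=(3,2,0) retry=(0,1,2)
18. W3 CAS -> counter=9 r=(7,6,8) succ=(3,2,1) retry=(0,1,2)

counter=9 r=(7,6,8) succ=(3,2,1) retry=(0,1,2)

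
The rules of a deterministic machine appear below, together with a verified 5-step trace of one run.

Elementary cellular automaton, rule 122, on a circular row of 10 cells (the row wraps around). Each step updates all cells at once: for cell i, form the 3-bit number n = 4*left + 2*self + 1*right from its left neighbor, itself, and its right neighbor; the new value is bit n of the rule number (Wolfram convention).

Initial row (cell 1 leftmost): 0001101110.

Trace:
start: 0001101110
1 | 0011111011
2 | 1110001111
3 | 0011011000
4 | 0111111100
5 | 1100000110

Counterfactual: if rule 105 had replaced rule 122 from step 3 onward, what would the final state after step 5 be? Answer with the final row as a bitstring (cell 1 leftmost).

1000100010

(re-executing steps 3..5 under rule 105; state before step 3: 1110001111)
3 | 0010101000
4 | 1001010011
5 | 1000100010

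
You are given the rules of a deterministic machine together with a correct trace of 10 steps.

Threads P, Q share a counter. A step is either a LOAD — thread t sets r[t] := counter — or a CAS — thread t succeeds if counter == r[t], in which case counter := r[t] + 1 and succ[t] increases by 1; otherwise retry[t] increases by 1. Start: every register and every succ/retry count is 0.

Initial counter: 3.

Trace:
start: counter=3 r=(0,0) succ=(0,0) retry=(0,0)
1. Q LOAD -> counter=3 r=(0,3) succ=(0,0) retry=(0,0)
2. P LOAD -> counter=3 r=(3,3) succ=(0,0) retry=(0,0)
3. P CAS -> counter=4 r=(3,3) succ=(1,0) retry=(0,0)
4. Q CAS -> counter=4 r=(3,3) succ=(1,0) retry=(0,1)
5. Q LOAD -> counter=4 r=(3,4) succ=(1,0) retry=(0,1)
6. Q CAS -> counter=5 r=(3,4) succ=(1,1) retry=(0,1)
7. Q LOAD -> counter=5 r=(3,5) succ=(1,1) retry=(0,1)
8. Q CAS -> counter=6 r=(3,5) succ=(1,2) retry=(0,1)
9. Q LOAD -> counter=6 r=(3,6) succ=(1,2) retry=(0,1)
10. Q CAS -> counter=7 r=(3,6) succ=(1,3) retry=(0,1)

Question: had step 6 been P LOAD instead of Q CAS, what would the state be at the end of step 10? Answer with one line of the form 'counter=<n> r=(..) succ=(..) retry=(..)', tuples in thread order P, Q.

counter=6 r=(4,5) succ=(1,2) retry=(0,1)

(re-executing from step 6 with the substitution; state before step 6: counter=4 r=(3,4) succ=(1,0) retry=(0,1))
6. P LOAD -> counter=4 r=(4,4) succ=(1,0) retry=(0,1)
7. Q LOAD -> counter=4 r=(4,4) succ=(1,0) retry=(0,1)
8. Q CAS -> counter=5 r=(4,4) succ=(1,1) retry=(0,1)
9. Q LOAD -> counter=5 r=(4,5) succ=(1,1) retry=(0,1)
10. Q CAS -> counter=6 r=(4,5) succ=(1,2) retry=(0,1)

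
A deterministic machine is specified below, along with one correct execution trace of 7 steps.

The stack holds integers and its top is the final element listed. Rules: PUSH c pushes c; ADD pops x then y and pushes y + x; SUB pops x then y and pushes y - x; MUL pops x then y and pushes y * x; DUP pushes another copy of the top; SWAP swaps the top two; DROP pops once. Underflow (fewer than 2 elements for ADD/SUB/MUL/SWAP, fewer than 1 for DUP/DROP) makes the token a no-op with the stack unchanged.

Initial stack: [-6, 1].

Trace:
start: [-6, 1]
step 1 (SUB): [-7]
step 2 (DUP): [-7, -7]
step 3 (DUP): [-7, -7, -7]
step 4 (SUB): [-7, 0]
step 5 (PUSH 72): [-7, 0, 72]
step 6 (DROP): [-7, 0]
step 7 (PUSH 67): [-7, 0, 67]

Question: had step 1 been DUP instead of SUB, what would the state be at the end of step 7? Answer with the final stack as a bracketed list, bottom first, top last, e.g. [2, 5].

(re-executing from step 1 with the substitution; state before step 1: [-6, 1])
step 1 (DUP): [-6, 1, 1]
step 2 (DUP): [-6, 1, 1, 1]
step 3 (DUP): [-6, 1, 1, 1, 1]
step 4 (SUB): [-6, 1, 1, 0]
step 5 (PUSH 72): [-6, 1, 1, 0, 72]
step 6 (DROP): [-6, 1, 1, 0]
step 7 (PUSH 67): [-6, 1, 1, 0, 67]

[-6, 1, 1, 0, 67]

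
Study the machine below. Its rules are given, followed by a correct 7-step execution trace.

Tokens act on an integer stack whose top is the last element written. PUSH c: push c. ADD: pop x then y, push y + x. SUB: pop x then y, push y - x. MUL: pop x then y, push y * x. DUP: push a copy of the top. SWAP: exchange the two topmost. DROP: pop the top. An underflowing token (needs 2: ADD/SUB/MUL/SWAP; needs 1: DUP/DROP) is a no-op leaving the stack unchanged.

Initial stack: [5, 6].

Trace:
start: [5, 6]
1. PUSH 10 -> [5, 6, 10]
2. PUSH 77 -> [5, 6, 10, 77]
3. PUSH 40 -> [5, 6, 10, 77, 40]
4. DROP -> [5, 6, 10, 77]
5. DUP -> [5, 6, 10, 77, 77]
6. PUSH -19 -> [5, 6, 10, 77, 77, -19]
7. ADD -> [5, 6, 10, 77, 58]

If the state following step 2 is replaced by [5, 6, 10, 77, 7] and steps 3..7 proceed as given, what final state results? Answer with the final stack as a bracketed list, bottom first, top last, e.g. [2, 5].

[5, 6, 10, 77, 7, -12]

state after step 2 := [5, 6, 10, 77, 7]
3. PUSH 40 -> [5, 6, 10, 77, 7, 40]
4. DROP -> [5, 6, 10, 77, 7]
5. DUP -> [5, 6, 10, 77, 7, 7]
6. PUSH -19 -> [5, 6, 10, 77, 7, 7, -19]
7. ADD -> [5, 6, 10, 77, 7, -12]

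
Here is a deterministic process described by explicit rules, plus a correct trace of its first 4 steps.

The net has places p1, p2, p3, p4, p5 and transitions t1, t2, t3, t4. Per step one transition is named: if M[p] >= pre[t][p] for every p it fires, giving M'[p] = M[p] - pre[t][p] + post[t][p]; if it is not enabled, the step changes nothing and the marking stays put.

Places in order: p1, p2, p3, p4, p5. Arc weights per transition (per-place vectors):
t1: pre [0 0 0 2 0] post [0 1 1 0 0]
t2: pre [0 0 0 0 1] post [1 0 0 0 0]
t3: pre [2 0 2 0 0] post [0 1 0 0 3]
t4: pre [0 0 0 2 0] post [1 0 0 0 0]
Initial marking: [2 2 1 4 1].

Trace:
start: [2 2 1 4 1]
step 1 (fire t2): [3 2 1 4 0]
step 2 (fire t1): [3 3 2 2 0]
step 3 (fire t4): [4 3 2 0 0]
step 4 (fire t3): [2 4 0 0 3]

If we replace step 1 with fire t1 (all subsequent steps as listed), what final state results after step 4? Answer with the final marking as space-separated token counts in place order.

(re-executing from step 1 with the substitution; state before step 1: [2 2 1 4 1])
step 1 (fire t1): [2 3 2 2 1]
step 2 (fire t1): [2 4 3 0 1]
step 3 (fire t4): [2 4 3 0 1]
step 4 (fire t3): [0 5 1 0 4]

0 5 1 0 4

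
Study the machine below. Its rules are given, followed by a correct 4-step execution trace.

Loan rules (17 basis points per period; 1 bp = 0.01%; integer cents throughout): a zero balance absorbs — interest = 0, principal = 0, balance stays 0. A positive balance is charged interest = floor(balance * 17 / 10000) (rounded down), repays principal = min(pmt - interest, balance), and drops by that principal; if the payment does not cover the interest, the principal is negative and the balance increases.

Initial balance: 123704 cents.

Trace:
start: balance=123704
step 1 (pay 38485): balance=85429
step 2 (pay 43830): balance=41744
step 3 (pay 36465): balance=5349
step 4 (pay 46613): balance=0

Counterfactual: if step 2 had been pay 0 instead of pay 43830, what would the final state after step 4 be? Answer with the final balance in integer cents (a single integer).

2724

(re-executing from step 2 with the substitution; state before step 2: balance=85429)
step 2 (pay 0): balance=85574
step 3 (pay 36465): balance=49254
step 4 (pay 46613): balance=2724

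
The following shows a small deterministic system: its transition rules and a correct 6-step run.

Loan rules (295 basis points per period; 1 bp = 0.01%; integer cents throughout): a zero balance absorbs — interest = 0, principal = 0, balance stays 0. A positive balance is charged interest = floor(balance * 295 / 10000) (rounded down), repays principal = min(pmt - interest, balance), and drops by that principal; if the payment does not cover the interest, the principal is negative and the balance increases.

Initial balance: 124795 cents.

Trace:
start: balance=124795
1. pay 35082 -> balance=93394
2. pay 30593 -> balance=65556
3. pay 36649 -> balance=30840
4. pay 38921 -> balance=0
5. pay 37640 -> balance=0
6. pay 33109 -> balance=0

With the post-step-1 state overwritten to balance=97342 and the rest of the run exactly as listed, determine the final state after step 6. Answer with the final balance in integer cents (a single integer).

0

state after step 1 := balance=97342
2. pay 30593 -> balance=69620
3. pay 36649 -> balance=35024
4. pay 38921 -> balance=0
5. pay 37640 -> balance=0
6. pay 33109 -> balance=0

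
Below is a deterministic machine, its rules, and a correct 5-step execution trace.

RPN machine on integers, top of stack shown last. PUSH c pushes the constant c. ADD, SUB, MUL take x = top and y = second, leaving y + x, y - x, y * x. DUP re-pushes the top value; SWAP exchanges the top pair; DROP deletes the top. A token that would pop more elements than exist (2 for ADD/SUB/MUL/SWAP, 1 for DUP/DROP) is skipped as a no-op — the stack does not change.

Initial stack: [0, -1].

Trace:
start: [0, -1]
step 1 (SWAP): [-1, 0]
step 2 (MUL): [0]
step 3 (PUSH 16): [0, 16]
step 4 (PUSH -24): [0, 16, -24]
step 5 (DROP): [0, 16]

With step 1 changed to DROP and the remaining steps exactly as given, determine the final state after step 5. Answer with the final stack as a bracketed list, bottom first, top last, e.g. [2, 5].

[0, 16]

(re-executing from step 1 with the substitution; state before step 1: [0, -1])
step 1 (DROP): [0]
step 2 (MUL): [0]
step 3 (PUSH 16): [0, 16]
step 4 (PUSH -24): [0, 16, -24]
step 5 (DROP): [0, 16]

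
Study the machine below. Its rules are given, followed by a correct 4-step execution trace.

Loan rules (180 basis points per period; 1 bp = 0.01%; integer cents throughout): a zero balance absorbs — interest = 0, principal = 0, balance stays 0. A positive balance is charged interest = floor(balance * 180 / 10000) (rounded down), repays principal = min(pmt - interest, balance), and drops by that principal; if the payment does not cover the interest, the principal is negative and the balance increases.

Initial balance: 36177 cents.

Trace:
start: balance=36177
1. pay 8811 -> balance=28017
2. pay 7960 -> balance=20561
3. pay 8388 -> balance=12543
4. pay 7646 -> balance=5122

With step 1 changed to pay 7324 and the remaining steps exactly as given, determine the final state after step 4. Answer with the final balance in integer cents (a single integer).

(re-executing from step 1 with the substitution; state before step 1: balance=36177)
1. pay 7324 -> balance=29504
2. pay 7960 -> balance=22075
3. pay 8388 -> balance=14084
4. pay 7646 -> balance=6691

6691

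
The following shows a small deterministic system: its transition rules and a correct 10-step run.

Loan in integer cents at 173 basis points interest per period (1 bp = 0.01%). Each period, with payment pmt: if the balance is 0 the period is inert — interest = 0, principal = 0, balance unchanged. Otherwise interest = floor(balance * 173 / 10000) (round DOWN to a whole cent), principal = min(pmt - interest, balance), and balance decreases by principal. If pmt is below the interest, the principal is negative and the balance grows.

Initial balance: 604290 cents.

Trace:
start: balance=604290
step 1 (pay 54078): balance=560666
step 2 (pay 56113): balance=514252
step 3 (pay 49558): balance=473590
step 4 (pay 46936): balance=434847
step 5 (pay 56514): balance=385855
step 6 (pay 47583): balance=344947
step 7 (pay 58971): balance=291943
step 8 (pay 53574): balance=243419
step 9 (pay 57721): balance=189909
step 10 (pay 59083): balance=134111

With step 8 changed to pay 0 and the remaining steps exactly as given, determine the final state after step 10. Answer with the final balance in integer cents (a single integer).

(re-executing from step 8 with the substitution; state before step 8: balance=291943)
step 8 (pay 0): balance=296993
step 9 (pay 57721): balance=244409
step 10 (pay 59083): balance=189554

189554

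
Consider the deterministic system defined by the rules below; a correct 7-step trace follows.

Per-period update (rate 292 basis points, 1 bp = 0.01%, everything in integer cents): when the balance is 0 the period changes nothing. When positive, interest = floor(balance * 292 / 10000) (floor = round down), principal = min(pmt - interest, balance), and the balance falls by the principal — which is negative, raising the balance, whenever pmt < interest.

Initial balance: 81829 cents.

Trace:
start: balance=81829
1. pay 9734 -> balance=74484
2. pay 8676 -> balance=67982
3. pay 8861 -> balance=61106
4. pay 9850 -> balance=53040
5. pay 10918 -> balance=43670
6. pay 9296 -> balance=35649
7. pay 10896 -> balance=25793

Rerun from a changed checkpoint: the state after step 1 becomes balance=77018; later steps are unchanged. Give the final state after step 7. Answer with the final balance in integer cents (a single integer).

state after step 1 := balance=77018
2. pay 8676 -> balance=70590
3. pay 8861 -> balance=63790
4. pay 9850 -> balance=55802
5. pay 10918 -> balance=46513
6. pay 9296 -> balance=38575
7. pay 10896 -> balance=28805

28805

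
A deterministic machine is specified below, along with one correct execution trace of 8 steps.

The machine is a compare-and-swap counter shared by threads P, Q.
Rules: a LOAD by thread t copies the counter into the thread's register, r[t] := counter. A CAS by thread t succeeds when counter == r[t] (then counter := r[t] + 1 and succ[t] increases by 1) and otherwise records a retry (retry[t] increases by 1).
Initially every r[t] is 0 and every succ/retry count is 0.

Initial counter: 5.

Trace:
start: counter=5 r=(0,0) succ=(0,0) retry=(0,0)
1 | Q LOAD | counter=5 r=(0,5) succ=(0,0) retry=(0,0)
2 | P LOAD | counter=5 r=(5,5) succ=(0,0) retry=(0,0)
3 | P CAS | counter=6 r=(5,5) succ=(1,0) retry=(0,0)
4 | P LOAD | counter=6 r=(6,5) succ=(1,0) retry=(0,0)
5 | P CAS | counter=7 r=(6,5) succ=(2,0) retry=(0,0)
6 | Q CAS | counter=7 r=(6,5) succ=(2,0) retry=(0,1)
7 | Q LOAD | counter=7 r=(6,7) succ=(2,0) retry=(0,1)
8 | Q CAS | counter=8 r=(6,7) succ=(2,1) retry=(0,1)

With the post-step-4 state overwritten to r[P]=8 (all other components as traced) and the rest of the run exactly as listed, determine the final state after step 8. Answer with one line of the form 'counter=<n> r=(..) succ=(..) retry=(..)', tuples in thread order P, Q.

counter=7 r=(8,6) succ=(1,1) retry=(1,1)

state after step 4 := counter=6 r=(8,5) succ=(1,0) retry=(0,0)
5 | P CAS | counter=6 r=(8,5) succ=(1,0) retry=(1,0)
6 | Q CAS | counter=6 r=(8,5) succ=(1,0) retry=(1,1)
7 | Q LOAD | counter=6 r=(8,6) succ=(1,0) retry=(1,1)
8 | Q CAS | counter=7 r=(8,6) succ=(1,1) retry=(1,1)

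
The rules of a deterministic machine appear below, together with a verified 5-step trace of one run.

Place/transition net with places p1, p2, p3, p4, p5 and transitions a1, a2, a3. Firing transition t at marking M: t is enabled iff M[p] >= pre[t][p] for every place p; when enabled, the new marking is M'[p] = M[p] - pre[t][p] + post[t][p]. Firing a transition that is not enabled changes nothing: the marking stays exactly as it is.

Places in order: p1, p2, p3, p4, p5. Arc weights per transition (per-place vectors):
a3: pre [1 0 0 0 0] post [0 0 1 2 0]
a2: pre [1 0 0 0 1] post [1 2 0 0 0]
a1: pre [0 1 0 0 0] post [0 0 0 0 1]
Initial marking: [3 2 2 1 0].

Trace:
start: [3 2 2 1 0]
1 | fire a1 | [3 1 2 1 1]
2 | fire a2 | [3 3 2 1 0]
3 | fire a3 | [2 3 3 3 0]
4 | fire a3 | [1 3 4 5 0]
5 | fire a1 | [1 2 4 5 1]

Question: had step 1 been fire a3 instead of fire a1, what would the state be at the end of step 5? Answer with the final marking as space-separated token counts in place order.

0 1 5 7 1

(re-executing from step 1 with the substitution; state before step 1: [3 2 2 1 0])
1 | fire a3 | [2 2 3 3 0]
2 | fire a2 | [2 2 3 3 0]
3 | fire a3 | [1 2 4 5 0]
4 | fire a3 | [0 2 5 7 0]
5 | fire a1 | [0 1 5 7 1]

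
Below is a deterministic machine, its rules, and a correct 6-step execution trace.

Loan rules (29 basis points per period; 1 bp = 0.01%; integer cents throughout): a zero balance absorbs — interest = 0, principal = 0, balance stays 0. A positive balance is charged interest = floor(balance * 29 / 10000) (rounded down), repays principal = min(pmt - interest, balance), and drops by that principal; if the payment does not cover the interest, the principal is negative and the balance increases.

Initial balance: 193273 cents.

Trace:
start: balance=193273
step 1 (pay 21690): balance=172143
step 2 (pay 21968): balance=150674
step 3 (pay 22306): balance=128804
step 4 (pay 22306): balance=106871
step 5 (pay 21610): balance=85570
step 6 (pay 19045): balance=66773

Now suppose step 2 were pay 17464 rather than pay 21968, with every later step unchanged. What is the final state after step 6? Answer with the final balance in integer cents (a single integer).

71331

(re-executing from step 2 with the substitution; state before step 2: balance=172143)
step 2 (pay 17464): balance=155178
step 3 (pay 22306): balance=133322
step 4 (pay 22306): balance=111402
step 5 (pay 21610): balance=90115
step 6 (pay 19045): balance=71331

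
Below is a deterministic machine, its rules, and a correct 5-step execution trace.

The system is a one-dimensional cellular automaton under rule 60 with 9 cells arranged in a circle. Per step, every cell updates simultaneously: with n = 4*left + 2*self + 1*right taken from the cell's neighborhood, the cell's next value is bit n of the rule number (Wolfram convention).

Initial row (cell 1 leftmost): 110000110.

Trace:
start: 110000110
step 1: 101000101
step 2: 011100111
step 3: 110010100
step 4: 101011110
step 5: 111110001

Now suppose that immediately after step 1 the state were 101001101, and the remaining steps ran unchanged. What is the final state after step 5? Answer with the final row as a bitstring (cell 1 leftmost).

state after step 1 := 101001101
step 2: 011101011
step 3: 110011110
step 4: 101010001
step 5: 011111001

011111001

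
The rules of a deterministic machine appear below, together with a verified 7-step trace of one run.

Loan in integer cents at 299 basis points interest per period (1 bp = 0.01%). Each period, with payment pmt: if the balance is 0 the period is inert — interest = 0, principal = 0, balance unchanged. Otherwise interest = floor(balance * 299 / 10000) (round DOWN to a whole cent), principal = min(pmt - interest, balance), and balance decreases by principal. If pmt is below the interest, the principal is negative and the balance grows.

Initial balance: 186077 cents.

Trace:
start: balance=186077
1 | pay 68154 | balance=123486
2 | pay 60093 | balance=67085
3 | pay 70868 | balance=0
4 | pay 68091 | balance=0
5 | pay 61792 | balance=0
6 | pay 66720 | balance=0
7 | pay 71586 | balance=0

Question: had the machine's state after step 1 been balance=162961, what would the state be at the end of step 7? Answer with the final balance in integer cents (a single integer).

0

state after step 1 := balance=162961
2 | pay 60093 | balance=107740
3 | pay 70868 | balance=40093
4 | pay 68091 | balance=0
5 | pay 61792 | balance=0
6 | pay 66720 | balance=0
7 | pay 71586 | balance=0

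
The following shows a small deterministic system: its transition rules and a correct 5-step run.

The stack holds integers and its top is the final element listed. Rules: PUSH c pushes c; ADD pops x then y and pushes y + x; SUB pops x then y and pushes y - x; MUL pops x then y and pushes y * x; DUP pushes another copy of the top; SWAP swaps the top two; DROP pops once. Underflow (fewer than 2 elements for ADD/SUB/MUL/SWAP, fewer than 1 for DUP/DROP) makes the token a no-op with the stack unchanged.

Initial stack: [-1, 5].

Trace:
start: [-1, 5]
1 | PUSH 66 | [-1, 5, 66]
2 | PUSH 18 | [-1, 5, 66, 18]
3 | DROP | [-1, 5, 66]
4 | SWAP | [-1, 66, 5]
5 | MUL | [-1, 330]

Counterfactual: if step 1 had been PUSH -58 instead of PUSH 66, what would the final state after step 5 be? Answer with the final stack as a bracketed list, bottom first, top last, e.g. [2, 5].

[-1, -290]

(re-executing from step 1 with the substitution; state before step 1: [-1, 5])
1 | PUSH -58 | [-1, 5, -58]
2 | PUSH 18 | [-1, 5, -58, 18]
3 | DROP | [-1, 5, -58]
4 | SWAP | [-1, -58, 5]
5 | MUL | [-1, -290]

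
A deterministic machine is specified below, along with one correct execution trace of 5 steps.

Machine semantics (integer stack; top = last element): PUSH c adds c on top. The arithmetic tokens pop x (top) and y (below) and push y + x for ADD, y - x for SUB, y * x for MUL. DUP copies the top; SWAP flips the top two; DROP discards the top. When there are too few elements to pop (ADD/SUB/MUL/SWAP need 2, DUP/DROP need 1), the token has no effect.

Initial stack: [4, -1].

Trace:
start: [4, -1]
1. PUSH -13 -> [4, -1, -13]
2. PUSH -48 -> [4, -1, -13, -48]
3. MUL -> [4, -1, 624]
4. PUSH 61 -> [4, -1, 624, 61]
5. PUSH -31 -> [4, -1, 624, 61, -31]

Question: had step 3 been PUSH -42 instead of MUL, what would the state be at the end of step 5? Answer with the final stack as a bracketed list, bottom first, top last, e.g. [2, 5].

[4, -1, -13, -48, -42, 61, -31]

(re-executing from step 3 with the substitution; state before step 3: [4, -1, -13, -48])
3. PUSH -42 -> [4, -1, -13, -48, -42]
4. PUSH 61 -> [4, -1, -13, -48, -42, 61]
5. PUSH -31 -> [4, -1, -13, -48, -42, 61, -31]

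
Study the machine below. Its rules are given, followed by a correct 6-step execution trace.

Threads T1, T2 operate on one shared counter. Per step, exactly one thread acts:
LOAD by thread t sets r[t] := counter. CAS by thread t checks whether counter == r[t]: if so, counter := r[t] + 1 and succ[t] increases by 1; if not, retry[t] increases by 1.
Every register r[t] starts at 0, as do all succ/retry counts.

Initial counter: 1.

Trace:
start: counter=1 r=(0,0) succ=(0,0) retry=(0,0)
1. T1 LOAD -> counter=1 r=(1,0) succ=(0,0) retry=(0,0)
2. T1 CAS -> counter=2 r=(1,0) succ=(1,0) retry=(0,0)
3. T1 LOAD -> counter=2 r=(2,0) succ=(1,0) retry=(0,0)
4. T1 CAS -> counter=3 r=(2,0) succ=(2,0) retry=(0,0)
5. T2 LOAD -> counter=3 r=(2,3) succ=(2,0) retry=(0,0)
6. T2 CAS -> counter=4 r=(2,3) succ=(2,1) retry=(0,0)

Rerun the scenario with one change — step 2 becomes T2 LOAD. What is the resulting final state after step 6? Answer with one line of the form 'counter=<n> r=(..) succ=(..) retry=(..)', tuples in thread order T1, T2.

(re-executing from step 2 with the substitution; state before step 2: counter=1 r=(1,0) succ=(0,0) retry=(0,0))
2. T2 LOAD -> counter=1 r=(1,1) succ=(0,0) retry=(0,0)
3. T1 LOAD -> counter=1 r=(1,1) succ=(0,0) retry=(0,0)
4. T1 CAS -> counter=2 r=(1,1) succ=(1,0) retry=(0,0)
5. T2 LOAD -> counter=2 r=(1,2) succ=(1,0) retry=(0,0)
6. T2 CAS -> counter=3 r=(1,2) succ=(1,1) retry=(0,0)

counter=3 r=(1,2) succ=(1,1) retry=(0,0)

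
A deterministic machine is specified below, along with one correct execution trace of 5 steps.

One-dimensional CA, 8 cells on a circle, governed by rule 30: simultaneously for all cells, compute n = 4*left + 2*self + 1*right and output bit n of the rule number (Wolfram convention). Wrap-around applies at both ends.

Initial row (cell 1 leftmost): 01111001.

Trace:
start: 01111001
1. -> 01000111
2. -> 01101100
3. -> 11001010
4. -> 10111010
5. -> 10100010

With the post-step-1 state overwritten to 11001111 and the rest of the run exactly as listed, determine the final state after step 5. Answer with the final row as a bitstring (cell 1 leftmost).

10010000

state after step 1 := 11001111
2. -> 00111000
3. -> 01100100
4. -> 11011110
5. -> 10010000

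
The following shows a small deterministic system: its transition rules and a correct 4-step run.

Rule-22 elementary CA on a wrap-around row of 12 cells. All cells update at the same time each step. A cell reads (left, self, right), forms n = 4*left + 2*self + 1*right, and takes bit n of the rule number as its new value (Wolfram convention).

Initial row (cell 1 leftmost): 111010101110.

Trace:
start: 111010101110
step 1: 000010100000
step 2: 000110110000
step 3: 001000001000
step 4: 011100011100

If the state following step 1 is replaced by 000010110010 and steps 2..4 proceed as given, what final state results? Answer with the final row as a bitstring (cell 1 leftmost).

101111011001

state after step 1 := 000010110010
step 2: 000110001111
step 3: 101001010000
step 4: 101111011001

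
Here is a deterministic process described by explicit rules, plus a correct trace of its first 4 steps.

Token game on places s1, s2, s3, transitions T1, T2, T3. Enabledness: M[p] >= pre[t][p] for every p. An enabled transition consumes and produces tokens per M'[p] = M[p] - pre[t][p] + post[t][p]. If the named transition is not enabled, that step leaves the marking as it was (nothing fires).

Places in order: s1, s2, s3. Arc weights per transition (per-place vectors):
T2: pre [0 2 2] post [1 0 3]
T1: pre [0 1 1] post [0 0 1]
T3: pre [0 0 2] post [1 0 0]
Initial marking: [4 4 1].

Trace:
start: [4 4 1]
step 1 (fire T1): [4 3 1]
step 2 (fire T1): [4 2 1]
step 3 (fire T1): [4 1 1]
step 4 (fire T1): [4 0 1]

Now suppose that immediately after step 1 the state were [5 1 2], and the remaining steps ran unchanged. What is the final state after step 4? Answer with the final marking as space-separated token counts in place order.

5 0 2

state after step 1 := [5 1 2]
step 2 (fire T1): [5 0 2]
step 3 (fire T1): [5 0 2]
step 4 (fire T1): [5 0 2]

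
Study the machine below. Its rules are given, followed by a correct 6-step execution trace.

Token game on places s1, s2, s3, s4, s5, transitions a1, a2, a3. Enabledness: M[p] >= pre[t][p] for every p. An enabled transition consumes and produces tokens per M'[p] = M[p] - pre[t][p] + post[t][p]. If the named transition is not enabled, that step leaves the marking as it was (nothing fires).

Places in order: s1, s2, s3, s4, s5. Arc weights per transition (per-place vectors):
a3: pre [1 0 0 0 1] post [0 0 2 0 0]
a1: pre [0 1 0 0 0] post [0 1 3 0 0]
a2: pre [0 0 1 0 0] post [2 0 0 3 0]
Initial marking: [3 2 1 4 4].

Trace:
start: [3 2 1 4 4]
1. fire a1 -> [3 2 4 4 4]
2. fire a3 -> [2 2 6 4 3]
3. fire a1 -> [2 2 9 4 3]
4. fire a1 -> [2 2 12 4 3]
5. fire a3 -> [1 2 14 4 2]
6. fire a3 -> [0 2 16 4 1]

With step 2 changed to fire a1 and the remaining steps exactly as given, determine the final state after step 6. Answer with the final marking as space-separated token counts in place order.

1 2 17 4 2

(re-executing from step 2 with the substitution; state before step 2: [3 2 4 4 4])
2. fire a1 -> [3 2 7 4 4]
3. fire a1 -> [3 2 10 4 4]
4. fire a1 -> [3 2 13 4 4]
5. fire a3 -> [2 2 15 4 3]
6. fire a3 -> [1 2 17 4 2]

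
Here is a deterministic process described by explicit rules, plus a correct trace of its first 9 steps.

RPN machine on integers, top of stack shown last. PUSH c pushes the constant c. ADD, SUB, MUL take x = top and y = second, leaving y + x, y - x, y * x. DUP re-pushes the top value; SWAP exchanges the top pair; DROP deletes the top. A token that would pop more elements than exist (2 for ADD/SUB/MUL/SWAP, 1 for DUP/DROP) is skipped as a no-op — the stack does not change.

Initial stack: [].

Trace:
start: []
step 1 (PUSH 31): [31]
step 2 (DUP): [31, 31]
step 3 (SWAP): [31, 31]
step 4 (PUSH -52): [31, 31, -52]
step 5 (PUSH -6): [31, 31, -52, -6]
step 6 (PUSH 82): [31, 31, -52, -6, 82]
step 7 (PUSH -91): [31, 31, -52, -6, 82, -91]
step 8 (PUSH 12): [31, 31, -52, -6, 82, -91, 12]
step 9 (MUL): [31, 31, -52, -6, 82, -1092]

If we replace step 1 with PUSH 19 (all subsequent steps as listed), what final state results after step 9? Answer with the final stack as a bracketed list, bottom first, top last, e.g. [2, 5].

(re-executing from step 1 with the substitution; state before step 1: [])
step 1 (PUSH 19): [19]
step 2 (DUP): [19, 19]
step 3 (SWAP): [19, 19]
step 4 (PUSH -52): [19, 19, -52]
step 5 (PUSH -6): [19, 19, -52, -6]
step 6 (PUSH 82): [19, 19, -52, -6, 82]
step 7 (PUSH -91): [19, 19, -52, -6, 82, -91]
step 8 (PUSH 12): [19, 19, -52, -6, 82, -91, 12]
step 9 (MUL): [19, 19, -52, -6, 82, -1092]

[19, 19, -52, -6, 82, -1092]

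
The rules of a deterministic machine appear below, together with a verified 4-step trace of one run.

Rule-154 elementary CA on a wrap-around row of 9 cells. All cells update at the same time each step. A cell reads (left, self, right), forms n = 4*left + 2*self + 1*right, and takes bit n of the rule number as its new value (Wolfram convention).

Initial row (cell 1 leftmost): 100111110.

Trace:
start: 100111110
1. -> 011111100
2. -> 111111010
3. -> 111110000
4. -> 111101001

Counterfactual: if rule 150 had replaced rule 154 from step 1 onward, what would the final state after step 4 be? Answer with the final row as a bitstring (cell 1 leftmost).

100000100

(re-executing steps 1..4 under rule 150; state before step 1: 100111110)
1. -> 111011100
2. -> 010001011
3. -> 011011000
4. -> 100000100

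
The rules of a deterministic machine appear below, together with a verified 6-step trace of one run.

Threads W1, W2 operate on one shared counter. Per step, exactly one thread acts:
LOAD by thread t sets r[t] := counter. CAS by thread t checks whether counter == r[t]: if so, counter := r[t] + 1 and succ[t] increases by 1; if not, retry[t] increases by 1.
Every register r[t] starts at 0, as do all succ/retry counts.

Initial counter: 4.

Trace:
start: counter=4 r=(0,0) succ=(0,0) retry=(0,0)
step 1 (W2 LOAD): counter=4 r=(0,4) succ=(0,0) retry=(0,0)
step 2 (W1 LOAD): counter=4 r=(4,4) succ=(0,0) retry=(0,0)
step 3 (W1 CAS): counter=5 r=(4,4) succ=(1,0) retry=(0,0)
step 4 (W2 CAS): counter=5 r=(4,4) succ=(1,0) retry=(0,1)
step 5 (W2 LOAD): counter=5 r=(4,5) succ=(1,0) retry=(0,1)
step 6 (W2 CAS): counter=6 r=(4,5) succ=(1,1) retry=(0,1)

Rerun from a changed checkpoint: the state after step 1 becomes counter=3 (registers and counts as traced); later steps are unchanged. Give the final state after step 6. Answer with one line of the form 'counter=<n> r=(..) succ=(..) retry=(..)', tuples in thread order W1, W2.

state after step 1 := counter=3 r=(0,4) succ=(0,0) retry=(0,0)
step 2 (W1 LOAD): counter=3 r=(3,4) succ=(0,0) retry=(0,0)
step 3 (W1 CAS): counter=4 r=(3,4) succ=(1,0) retry=(0,0)
step 4 (W2 CAS): counter=5 r=(3,4) succ=(1,1) retry=(0,0)
step 5 (W2 LOAD): counter=5 r=(3,5) succ=(1,1) retry=(0,0)
step 6 (W2 CAS): counter=6 r=(3,5) succ=(1,2) retry=(0,0)

counter=6 r=(3,5) succ=(1,2) retry=(0,0)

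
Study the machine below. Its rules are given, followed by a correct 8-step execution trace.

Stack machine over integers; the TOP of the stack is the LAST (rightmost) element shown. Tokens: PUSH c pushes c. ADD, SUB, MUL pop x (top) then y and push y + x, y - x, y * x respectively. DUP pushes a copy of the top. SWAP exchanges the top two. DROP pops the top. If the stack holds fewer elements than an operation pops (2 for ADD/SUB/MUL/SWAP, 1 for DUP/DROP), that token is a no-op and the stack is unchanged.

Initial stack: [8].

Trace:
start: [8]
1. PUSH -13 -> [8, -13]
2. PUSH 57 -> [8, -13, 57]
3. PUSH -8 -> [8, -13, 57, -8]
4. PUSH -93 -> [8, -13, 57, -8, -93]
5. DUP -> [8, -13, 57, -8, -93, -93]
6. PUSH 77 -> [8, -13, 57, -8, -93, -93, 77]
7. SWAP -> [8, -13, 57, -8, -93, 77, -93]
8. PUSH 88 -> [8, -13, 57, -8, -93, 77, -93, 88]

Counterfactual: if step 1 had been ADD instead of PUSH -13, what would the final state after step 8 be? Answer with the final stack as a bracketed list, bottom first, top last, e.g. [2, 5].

[8, 57, -8, -93, 77, -93, 88]

(re-executing from step 1 with the substitution; state before step 1: [8])
1. ADD -> [8]
2. PUSH 57 -> [8, 57]
3. PUSH -8 -> [8, 57, -8]
4. PUSH -93 -> [8, 57, -8, -93]
5. DUP -> [8, 57, -8, -93, -93]
6. PUSH 77 -> [8, 57, -8, -93, -93, 77]
7. SWAP -> [8, 57, -8, -93, 77, -93]
8. PUSH 88 -> [8, 57, -8, -93, 77, -93, 88]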